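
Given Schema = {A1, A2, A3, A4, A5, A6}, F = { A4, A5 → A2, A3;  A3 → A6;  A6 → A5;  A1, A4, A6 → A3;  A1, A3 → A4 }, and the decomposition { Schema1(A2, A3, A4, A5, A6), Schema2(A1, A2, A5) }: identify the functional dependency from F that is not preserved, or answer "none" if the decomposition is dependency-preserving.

Check A1, A3 → A4: no single fragment contains all of {A1, A3, A4}, and the restricted closure of {A1, A3} across the fragments never reaches {A4}.
A4, A5 → A2, A3 is preserved.
A3 → A6 is preserved.
A6 → A5 is preserved.
A1, A4, A6 → A3 is preserved.

A1, A3 → A4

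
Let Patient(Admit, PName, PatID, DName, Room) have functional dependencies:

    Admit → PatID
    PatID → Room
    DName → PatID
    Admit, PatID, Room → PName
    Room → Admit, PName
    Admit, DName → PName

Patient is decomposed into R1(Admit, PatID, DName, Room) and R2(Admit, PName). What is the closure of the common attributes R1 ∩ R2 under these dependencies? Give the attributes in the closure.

Admit, PName, PatID, Room

R1 ∩ R2 = {Admit}.
Admit → PatID applies, adding PatID
PatID → Room applies, adding Room
Admit, PatID, Room → PName applies, adding PName
Closure: {Admit, PName, PatID, Room}.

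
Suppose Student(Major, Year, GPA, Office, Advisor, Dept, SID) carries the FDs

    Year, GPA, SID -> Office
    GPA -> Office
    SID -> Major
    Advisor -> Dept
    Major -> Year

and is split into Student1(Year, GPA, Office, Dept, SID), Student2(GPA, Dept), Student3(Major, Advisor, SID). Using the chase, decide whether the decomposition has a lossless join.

Chase test. Columns are Major, Year, GPA, Office, Advisor, Dept, SID; row i has aⱼ where attribute j ∈ Studenti, else bᵢⱼ.
Initial tableau (one row per fragment):
  row 1: b11 a2 a3 a4 b15 a6 a7
  row 2: b21 b22 a3 b24 b25 a6 b27
  row 3: a1 b32 b33 b34 a5 b36 a7
Rows 1 and 2 agree on GPA; apply GPA→Office and equate their Office entries.
Rows 1 and 3 agree on SID; apply SID→Major and equate their Major entries.
Rows 1 and 3 agree on Major; apply Major→Year and equate their Year entries.
No row becomes fully distinguished — the join is lossy.

No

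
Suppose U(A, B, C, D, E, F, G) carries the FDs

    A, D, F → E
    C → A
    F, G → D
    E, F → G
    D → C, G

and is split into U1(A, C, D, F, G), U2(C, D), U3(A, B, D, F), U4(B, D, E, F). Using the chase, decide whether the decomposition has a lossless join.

Yes

Chase test. Columns are A, B, C, D, E, F, G; row i has aⱼ where attribute j ∈ Ui, else bᵢⱼ.
Initial tableau (one row per fragment):
  row 1: a1 b12 a3 a4 b15 a6 a7
  row 2: b21 b22 a3 a4 b25 b26 b27
  row 3: a1 a2 b33 a4 b35 a6 b37
  row 4: b41 a2 b43 a4 a5 a6 b47
Rows 1 and 3 agree on A, D, F; apply A, D, F→E and equate their E entries.
Rows 1 and 2 agree on C; apply C→A and equate their A entries.
Rows 1 and 3 agree on E, F; apply E, F→G and equate their G entries.
Rows 1 and 2 agree on D; apply D→C, G and equate their C, G entries.
Rows 1 and 3 agree on D; apply D→C, G and equate their C, G entries.
Rows 1 and 4 agree on D; apply D→C, G and equate their C, G entries.
Rows 1 and 4 agree on C; apply C→A and equate their A entries.
Rows 1 and 4 agree on A, D, F; apply A, D, F→E and equate their E entries.
Row 3 is now all distinguished symbols — the join is lossless.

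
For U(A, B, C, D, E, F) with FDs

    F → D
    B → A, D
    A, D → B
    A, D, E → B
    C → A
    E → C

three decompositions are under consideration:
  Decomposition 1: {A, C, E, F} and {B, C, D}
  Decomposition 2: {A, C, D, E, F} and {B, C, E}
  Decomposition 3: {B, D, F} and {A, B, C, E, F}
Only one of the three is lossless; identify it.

Decomposition 1: common = {C}, closure = {A, C} → lossy.
Decomposition 2: common = {C, E}, closure = {A, C, E} → lossy.
Decomposition 3: common = {B, F}, closure = {A, B, D, F} → lossless.

Decomposition 3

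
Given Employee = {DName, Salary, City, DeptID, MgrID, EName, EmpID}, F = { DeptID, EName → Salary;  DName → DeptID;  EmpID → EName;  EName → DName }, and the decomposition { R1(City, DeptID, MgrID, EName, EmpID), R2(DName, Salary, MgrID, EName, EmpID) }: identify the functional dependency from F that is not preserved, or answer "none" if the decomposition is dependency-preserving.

DName → DeptID

Check DName → DeptID: no single fragment contains all of {DName, DeptID}, and the restricted closure of {DName} across the fragments never reaches {DeptID}.
DeptID, EName → Salary is preserved.
EmpID → EName is preserved.
EName → DName is preserved.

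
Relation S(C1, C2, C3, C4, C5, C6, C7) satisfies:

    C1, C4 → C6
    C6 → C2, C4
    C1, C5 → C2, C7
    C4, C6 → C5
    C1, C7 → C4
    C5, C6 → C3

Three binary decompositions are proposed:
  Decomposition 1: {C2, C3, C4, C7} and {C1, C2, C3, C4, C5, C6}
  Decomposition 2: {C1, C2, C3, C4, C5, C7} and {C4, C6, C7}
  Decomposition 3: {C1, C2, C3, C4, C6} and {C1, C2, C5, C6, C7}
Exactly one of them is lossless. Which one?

Decomposition 1: common = {C2, C3, C4}, closure = {C2, C3, C4} → lossy.
Decomposition 2: common = {C4, C7}, closure = {C4, C7} → lossy.
Decomposition 3: common = {C1, C2, C6}, closure = {C1, C2, C3, C4, C5, C6, C7} → lossless.

Decomposition 3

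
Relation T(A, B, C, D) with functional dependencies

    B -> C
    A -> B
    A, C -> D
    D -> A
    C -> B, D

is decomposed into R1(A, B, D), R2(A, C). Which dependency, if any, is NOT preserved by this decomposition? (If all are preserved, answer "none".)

none

B → C: restricted closure across fragments reaches C.
A → B lies within R1.
A, C → D: restricted closure across fragments reaches D.
D → A lies within R1.
C → B, D: restricted closure across fragments reaches B, D.
Every dependency is enforceable on the fragments, so the decomposition is dependency-preserving.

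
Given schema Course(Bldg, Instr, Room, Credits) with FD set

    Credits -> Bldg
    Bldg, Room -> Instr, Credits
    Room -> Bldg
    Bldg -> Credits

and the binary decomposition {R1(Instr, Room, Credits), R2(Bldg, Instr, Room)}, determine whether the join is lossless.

Yes

Common attributes: R1 ∩ R2 = {Instr, Room}.
Closure of {Instr, Room}: Room → Bldg applies, adding Bldg; Bldg → Credits applies, adding Credits. So (Instr, Room)⁺ = {Bldg, Instr, Room, Credits}.
This closure contains every attribute of R1, so R1 ∩ R2 → R1. The join is lossless.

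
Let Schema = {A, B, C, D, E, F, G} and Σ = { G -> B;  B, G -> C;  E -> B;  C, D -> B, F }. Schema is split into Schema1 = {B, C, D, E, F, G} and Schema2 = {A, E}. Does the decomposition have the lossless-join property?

Common attributes: Schema1 ∩ Schema2 = {E}.
Closure of {E}: E → B applies, adding B. So (E)⁺ = {B, E}.
The closure contains neither all of Schema1 = {B, C, D, E, F, G} nor all of Schema2 = {A, E}, so the common attributes are not a superkey of either fragment. The join is lossy.

No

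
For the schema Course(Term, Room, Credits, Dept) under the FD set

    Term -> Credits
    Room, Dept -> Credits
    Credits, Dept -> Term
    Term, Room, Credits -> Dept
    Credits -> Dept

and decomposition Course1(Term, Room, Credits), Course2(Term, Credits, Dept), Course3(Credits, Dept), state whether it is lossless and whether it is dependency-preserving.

lossless but not dependency-preserving

Lossless test (chase): Rows 2 and 3 agree on Credits, Dept; apply Credits, Dept→Term and equate their Term entries. Rows 1 and 2 agree on Credits; apply Credits→Dept and equate their Dept entries. Row 1 is now all distinguished symbols — the join is lossless.
Dependency preservation: the restricted closure of {Room, Dept} across the fragments never reaches {Credits}, so Room, Dept → Credits cannot be enforced without a join — not preserved.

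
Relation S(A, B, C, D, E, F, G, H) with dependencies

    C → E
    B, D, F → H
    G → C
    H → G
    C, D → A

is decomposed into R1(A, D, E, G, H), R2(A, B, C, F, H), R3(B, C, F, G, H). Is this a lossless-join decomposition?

No

Chase test. Columns are A, B, C, D, E, F, G, H; row i has aⱼ where attribute j ∈ Ri, else bᵢⱼ.
Initial tableau (one row per fragment):
  row 1: a1 b12 b13 a4 a5 b16 a7 a8
  row 2: a1 a2 a3 b24 b25 a6 b27 a8
  row 3: b31 a2 a3 b34 b35 a6 a7 a8
Rows 2 and 3 agree on C; apply C→E and equate their E entries.
Rows 1 and 3 agree on G; apply G→C and equate their C entries.
Rows 1 and 2 agree on H; apply H→G and equate their G entries.
Rows 1 and 2 agree on C; apply C→E and equate their E entries.
No row becomes fully distinguished — the join is lossy.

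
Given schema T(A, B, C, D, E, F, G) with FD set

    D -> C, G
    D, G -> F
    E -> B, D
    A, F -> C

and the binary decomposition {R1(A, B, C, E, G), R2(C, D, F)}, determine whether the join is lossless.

Common attributes: R1 ∩ R2 = {C}.
No dependency enlarges {C}, so (C)⁺ = {C}.
The closure contains neither all of R1 = {A, B, C, E, G} nor all of R2 = {C, D, F}, so the common attributes are not a superkey of either fragment. The join is lossy.

No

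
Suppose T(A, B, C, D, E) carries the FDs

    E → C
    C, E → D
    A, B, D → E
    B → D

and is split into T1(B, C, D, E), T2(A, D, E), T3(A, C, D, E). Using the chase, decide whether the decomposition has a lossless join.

Chase test. Columns are A, B, C, D, E; row i has aⱼ where attribute j ∈ Ti, else bᵢⱼ.
Initial tableau (one row per fragment):
  row 1: b11 a2 a3 a4 a5
  row 2: a1 b22 b23 a4 a5
  row 3: a1 b32 a3 a4 a5
Rows 1 and 2 agree on E; apply E→C and equate their C entries.
No row becomes fully distinguished — the join is lossy.

No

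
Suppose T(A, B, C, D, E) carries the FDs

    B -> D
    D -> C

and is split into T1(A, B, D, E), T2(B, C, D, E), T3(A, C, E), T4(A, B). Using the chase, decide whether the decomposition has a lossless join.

Yes

Chase test. Columns are A, B, C, D, E; row i has aⱼ where attribute j ∈ Ti, else bᵢⱼ.
Initial tableau (one row per fragment):
  row 1: a1 a2 b13 a4 a5
  row 2: b21 a2 a3 a4 a5
  row 3: a1 b32 a3 b34 a5
  row 4: a1 a2 b43 b44 b45
Rows 1 and 4 agree on B; apply B→D and equate their D entries.
Rows 1 and 2 agree on D; apply D→C and equate their C entries.
Rows 1 and 4 agree on D; apply D→C and equate their C entries.
Row 1 is now all distinguished symbols — the join is lossless.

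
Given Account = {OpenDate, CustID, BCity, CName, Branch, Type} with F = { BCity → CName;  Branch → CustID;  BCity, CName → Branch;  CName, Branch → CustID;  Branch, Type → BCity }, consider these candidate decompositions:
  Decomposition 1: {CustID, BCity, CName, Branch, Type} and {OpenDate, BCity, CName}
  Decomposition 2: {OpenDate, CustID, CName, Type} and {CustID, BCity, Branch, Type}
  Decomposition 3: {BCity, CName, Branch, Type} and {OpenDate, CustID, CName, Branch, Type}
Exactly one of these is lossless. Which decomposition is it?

Decomposition 3

Decomposition 1: common = {BCity, CName}, closure = {CustID, BCity, CName, Branch} → lossy.
Decomposition 2: common = {CustID, Type}, closure = {CustID, Type} → lossy.
Decomposition 3: common = {CName, Branch, Type}, closure = {CustID, BCity, CName, Branch, Type} → lossless.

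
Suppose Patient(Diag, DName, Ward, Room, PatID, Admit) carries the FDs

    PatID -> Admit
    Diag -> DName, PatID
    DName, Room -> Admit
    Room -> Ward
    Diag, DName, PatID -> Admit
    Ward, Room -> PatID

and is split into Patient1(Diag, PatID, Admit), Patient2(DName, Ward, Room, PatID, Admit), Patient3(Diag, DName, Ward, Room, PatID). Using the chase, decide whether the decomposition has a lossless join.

Chase test. Columns are Diag, DName, Ward, Room, PatID, Admit; row i has aⱼ where attribute j ∈ Patienti, else bᵢⱼ.
Initial tableau (one row per fragment):
  row 1: a1 b12 b13 b14 a5 a6
  row 2: b21 a2 a3 a4 a5 a6
  row 3: a1 a2 a3 a4 a5 b36
Rows 1 and 3 agree on PatID; apply PatID→Admit and equate their Admit entries.
Rows 1 and 3 agree on Diag; apply Diag→DName, PatID and equate their DName, PatID entries.
Row 3 is now all distinguished symbols — the join is lossless.

Yes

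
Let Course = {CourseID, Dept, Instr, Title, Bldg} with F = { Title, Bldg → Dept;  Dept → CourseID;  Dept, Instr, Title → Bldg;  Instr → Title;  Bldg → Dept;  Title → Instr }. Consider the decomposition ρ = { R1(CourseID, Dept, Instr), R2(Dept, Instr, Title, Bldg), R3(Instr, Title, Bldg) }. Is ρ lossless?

Chase test. Columns are CourseID, Dept, Instr, Title, Bldg; row i has aⱼ where attribute j ∈ Ri, else bᵢⱼ.
Initial tableau (one row per fragment):
  row 1: a1 a2 a3 b14 b15
  row 2: b21 a2 a3 a4 a5
  row 3: b31 b32 a3 a4 a5
Rows 2 and 3 agree on Title, Bldg; apply Title, Bldg→Dept and equate their Dept entries.
Rows 1 and 2 agree on Dept; apply Dept→CourseID and equate their CourseID entries.
Rows 1 and 3 agree on Dept; apply Dept→CourseID and equate their CourseID entries.
Rows 1 and 2 agree on Instr; apply Instr→Title and equate their Title entries.
Rows 1 and 2 agree on Dept, Instr, Title; apply Dept, Instr, Title→Bldg and equate their Bldg entries.
Row 1 is now all distinguished symbols — the join is lossless.

Yes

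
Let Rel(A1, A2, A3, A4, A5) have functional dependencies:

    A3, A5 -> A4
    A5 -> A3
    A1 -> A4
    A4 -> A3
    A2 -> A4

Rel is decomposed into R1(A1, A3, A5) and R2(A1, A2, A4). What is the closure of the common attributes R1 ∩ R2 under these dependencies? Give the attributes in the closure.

A1, A3, A4

R1 ∩ R2 = {A1}.
A1 → A4 applies, adding A4
A4 → A3 applies, adding A3
Closure: {A1, A3, A4}.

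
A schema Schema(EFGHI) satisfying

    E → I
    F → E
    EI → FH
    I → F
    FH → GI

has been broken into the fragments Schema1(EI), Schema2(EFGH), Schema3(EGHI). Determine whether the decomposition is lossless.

Yes

Chase test. Columns are EFGHI; row i has aⱼ where attribute j ∈ Schemai, else bᵢⱼ.
Initial tableau (one row per fragment):
  row 1: a1 b12 b13 b14 a5
  row 2: a1 a2 a3 a4 b25
  row 3: a1 b32 a3 a4 a5
Rows 1 and 2 agree on E; apply E→I and equate their I entries.
Rows 1 and 2 agree on EI; apply EI→FH and equate their FH entries.
Rows 1 and 3 agree on EI; apply EI→FH and equate their FH entries.
Rows 1 and 2 agree on FH; apply FH→GI and equate their GI entries.
Row 1 is now all distinguished symbols — the join is lossless.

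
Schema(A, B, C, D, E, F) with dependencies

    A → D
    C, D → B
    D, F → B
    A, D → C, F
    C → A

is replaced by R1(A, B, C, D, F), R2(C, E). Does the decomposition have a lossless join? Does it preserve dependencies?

Lossless test: (C)⁺ = {A, B, C, D, F}, which contains all of one fragment — lossless.
Dependency preservation: every FD's attributes lie within a single fragment, so each can be enforced locally — preserved.

lossless and dependency-preserving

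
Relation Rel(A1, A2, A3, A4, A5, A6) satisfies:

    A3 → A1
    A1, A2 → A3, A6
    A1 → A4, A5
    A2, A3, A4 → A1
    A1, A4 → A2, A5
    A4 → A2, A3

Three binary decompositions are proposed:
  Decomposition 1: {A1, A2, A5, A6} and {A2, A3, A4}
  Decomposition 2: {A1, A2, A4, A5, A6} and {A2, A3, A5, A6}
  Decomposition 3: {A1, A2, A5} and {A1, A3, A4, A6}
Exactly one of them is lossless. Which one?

Decomposition 3

Decomposition 1: common = {A2}, closure = {A2} → lossy.
Decomposition 2: common = {A2, A5, A6}, closure = {A2, A5, A6} → lossy.
Decomposition 3: common = {A1}, closure = {A1, A2, A3, A4, A5, A6} → lossless.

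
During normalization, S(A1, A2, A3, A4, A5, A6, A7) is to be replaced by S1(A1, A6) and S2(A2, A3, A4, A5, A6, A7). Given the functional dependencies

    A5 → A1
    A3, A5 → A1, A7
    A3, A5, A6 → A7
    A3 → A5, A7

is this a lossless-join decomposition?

Common attributes: S1 ∩ S2 = {A6}.
No dependency enlarges {A6}, so (A6)⁺ = {A6}.
The closure contains neither all of S1 = {A1, A6} nor all of S2 = {A2, A3, A4, A5, A6, A7}, so the common attributes are not a superkey of either fragment. The join is lossy.

No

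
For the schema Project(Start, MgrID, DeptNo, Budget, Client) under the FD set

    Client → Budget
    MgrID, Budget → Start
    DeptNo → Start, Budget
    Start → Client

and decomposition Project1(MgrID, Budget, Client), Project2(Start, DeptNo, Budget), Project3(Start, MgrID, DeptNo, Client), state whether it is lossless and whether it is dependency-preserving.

lossless and dependency-preserving

Lossless test (chase): Rows 1 and 3 agree on Client; apply Client→Budget and equate their Budget entries. Rows 1 and 3 agree on MgrID, Budget; apply MgrID, Budget→Start and equate their Start entries. Rows 1 and 2 agree on Start; apply Start→Client and equate their Client entries. Row 3 is now all distinguished symbols — the join is lossless.
Dependency preservation: MgrID, Budget → Start is not contained in any single fragment, but the restricted closure of its left-hand side across the fragments still reaches the right-hand side; the remaining FDs each lie inside some fragment. All dependencies are preserved.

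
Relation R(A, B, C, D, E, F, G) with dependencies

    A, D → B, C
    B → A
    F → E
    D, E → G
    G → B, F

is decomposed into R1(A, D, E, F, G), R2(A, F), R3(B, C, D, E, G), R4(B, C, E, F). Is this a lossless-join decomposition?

Chase test. Columns are A, B, C, D, E, F, G; row i has aⱼ where attribute j ∈ Ri, else bᵢⱼ.
Initial tableau (one row per fragment):
  row 1: a1 b12 b13 a4 a5 a6 a7
  row 2: a1 b22 b23 b24 b25 a6 b27
  row 3: b31 a2 a3 a4 a5 b36 a7
  row 4: b41 a2 a3 b44 a5 a6 b47
Rows 3 and 4 agree on B; apply B→A and equate their A entries.
Rows 1 and 2 agree on F; apply F→E and equate their E entries.
Rows 1 and 3 agree on G; apply G→B, F and equate their B, F entries.
Rows 1 and 3 agree on B; apply B→A and equate their A entries.
Rows 1 and 3 agree on A, D; apply A, D→B, C and equate their B, C entries.
Row 1 is now all distinguished symbols — the join is lossless.

Yes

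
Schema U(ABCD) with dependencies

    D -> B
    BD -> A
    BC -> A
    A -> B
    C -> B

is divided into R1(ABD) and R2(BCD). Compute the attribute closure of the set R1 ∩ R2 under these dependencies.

ABD

R1 ∩ R2 = {BD}.
BD → A applies, adding A
Closure: {ABD}.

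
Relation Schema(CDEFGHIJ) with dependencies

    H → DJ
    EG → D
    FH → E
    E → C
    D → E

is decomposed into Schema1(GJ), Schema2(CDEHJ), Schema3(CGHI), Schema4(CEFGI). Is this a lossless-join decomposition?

No

Chase test. Columns are CDEFGHIJ; row i has aⱼ where attribute j ∈ Schemai, else bᵢⱼ.
Initial tableau (one row per fragment):
  row 1: b11 b12 b13 b14 a5 b16 b17 a8
  row 2: a1 a2 a3 b24 b25 a6 b27 a8
  row 3: a1 b32 b33 b34 a5 a6 a7 b38
  row 4: a1 b42 a3 a4 a5 b46 a7 b48
Rows 2 and 3 agree on H; apply H→DJ and equate their DJ entries.
Rows 2 and 3 agree on D; apply D→E and equate their E entries.
Rows 3 and 4 agree on EG; apply EG→D and equate their D entries.
No row becomes fully distinguished — the join is lossy.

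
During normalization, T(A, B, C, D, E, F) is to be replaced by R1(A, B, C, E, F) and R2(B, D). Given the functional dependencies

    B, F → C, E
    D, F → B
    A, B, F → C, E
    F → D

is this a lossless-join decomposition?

No

Common attributes: R1 ∩ R2 = {B}.
No dependency enlarges {B}, so (B)⁺ = {B}.
The closure contains neither all of R1 = {A, B, C, E, F} nor all of R2 = {B, D}, so the common attributes are not a superkey of either fragment. The join is lossy.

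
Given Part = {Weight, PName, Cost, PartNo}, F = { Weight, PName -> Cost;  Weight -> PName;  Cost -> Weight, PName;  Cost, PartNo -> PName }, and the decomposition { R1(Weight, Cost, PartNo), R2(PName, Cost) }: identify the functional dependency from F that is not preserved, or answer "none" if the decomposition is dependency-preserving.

Weight, PName → Cost: restricted closure across fragments reaches Cost.
Weight → PName: restricted closure across fragments reaches PName.
Cost → Weight, PName: restricted closure across fragments reaches Weight, PName.
Cost, PartNo → PName: restricted closure across fragments reaches PName.
Every dependency is enforceable on the fragments, so the decomposition is dependency-preserving.

none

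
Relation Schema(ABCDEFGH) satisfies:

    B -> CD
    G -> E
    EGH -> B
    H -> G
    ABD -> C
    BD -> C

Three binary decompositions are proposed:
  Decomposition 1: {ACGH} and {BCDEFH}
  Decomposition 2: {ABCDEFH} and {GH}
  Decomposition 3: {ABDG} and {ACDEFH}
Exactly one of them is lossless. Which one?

Decomposition 2

Decomposition 1: common = {CH}, closure = {BCDEGH} → lossy.
Decomposition 2: common = {H}, closure = {BCDEGH} → lossless.
Decomposition 3: common = {AD}, closure = {AD} → lossy.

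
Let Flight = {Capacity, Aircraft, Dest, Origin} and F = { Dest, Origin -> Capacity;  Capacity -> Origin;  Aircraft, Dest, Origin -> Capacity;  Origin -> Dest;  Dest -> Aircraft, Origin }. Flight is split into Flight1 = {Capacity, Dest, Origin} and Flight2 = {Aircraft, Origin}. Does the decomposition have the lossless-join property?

Yes

Common attributes: Flight1 ∩ Flight2 = {Origin}.
Closure of {Origin}: Origin → Dest applies, adding Dest; Dest → Aircraft, Origin applies, adding Aircraft; Dest, Origin → Capacity applies, adding Capacity. So (Origin)⁺ = {Capacity, Aircraft, Dest, Origin}.
This closure contains every attribute of Flight1, so Flight1 ∩ Flight2 → Flight1. The join is lossless.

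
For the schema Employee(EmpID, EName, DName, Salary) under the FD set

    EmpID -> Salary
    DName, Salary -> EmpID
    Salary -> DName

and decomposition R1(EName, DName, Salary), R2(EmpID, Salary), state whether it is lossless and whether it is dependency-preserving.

lossless and dependency-preserving

Lossless test: (Salary)⁺ = {EmpID, DName, Salary}, which contains all of one fragment — lossless.
Dependency preservation: DName, Salary → EmpID is not contained in any single fragment, but the restricted closure of its left-hand side across the fragments still reaches the right-hand side; the remaining FDs each lie inside some fragment. All dependencies are preserved.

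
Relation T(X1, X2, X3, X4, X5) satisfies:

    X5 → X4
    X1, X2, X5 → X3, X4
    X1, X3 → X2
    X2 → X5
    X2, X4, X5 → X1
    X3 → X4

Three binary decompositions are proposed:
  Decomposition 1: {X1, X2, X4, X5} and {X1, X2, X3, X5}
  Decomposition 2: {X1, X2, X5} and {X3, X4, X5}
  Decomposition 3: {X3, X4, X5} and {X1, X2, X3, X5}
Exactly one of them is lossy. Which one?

Decomposition 1: common = {X1, X2, X5}, closure = {X1, X2, X3, X4, X5} → lossless.
Decomposition 2: common = {X5}, closure = {X4, X5} → lossy.
Decomposition 3: common = {X3, X5}, closure = {X3, X4, X5} → lossless.

Decomposition 2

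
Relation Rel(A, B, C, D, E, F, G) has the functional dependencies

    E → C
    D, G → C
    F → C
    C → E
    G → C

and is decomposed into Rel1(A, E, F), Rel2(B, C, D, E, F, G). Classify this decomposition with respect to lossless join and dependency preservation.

Lossless test: (E, F)⁺ = {C, E, F}, which is a superkey of neither fragment — lossy.
Dependency preservation: every FD's attributes lie within a single fragment, so each can be enforced locally — preserved.

lossy but dependency-preserving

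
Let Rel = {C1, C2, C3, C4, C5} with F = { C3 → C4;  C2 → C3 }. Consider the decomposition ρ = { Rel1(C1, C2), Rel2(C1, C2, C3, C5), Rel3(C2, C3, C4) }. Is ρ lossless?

Chase test. Columns are C1, C2, C3, C4, C5; row i has aⱼ where attribute j ∈ Reli, else bᵢⱼ.
Initial tableau (one row per fragment):
  row 1: a1 a2 b13 b14 b15
  row 2: a1 a2 a3 b24 a5
  row 3: b31 a2 a3 a4 b35
Rows 2 and 3 agree on C3; apply C3→C4 and equate their C4 entries.
Rows 1 and 2 agree on C2; apply C2→C3 and equate their C3 entries.
Rows 1 and 2 agree on C3; apply C3→C4 and equate their C4 entries.
Row 2 is now all distinguished symbols — the join is lossless.

Yes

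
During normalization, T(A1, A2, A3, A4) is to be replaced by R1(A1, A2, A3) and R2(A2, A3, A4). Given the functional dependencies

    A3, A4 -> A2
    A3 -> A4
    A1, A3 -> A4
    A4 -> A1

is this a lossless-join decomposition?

Common attributes: R1 ∩ R2 = {A2, A3}.
Closure of {A2, A3}: A3 → A4 applies, adding A4; A4 → A1 applies, adding A1. So (A2, A3)⁺ = {A1, A2, A3, A4}.
This closure contains every attribute of R1, so R1 ∩ R2 → R1. The join is lossless.

Yes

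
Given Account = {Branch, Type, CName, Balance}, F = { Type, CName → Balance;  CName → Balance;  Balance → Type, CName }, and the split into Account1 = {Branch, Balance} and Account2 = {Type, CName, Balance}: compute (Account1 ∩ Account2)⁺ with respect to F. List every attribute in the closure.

Account1 ∩ Account2 = {Balance}.
Balance → Type, CName applies, adding Type, CName
Closure: {Type, CName, Balance}.

Type, CName, Balance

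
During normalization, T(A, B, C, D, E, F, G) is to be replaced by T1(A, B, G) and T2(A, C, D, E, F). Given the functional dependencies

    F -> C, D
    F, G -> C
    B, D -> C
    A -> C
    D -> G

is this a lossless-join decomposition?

No

Common attributes: T1 ∩ T2 = {A}.
Closure of {A}: A → C applies, adding C. So (A)⁺ = {A, C}.
The closure contains neither all of T1 = {A, B, G} nor all of T2 = {A, C, D, E, F}, so the common attributes are not a superkey of either fragment. The join is lossy.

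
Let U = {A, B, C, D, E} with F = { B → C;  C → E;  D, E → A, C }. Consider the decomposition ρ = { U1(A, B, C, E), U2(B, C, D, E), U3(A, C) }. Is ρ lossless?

No

Chase test. Columns are A, B, C, D, E; row i has aⱼ where attribute j ∈ Ui, else bᵢⱼ.
Initial tableau (one row per fragment):
  row 1: a1 a2 a3 b14 a5
  row 2: b21 a2 a3 a4 a5
  row 3: a1 b32 a3 b34 b35
Rows 1 and 3 agree on C; apply C→E and equate their E entries.
No row becomes fully distinguished — the join is lossy.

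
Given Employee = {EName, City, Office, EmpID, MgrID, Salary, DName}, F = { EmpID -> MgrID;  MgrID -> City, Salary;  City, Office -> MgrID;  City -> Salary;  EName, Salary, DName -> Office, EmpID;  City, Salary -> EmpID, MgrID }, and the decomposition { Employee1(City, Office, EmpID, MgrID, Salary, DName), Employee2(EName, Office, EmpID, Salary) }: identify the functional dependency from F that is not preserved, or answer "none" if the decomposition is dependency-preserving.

EName, Salary, DName -> Office, EmpID

Check EName, Salary, DName → Office, EmpID: no single fragment contains all of {EName, Office, EmpID, Salary, DName}, and the restricted closure of {EName, Salary, DName} across the fragments never reaches {Office, EmpID}.
EmpID → MgrID is preserved.
MgrID → City, Salary is preserved.
City, Office → MgrID is preserved.
City → Salary is preserved.
City, Salary → EmpID, MgrID is preserved.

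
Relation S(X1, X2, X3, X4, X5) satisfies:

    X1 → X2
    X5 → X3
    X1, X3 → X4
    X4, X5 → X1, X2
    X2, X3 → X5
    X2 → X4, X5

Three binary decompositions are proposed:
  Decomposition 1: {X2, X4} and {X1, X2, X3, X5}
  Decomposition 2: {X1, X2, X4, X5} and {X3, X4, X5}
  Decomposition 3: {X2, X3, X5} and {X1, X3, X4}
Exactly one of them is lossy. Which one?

Decomposition 3

Decomposition 1: common = {X2}, closure = {X1, X2, X3, X4, X5} → lossless.
Decomposition 2: common = {X4, X5}, closure = {X1, X2, X3, X4, X5} → lossless.
Decomposition 3: common = {X3}, closure = {X3} → lossy.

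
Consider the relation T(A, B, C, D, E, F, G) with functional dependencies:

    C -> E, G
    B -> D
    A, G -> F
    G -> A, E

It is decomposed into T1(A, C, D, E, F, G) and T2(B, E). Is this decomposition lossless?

No

Common attributes: T1 ∩ T2 = {E}.
No dependency enlarges {E}, so (E)⁺ = {E}.
The closure contains neither all of T1 = {A, C, D, E, F, G} nor all of T2 = {B, E}, so the common attributes are not a superkey of either fragment. The join is lossy.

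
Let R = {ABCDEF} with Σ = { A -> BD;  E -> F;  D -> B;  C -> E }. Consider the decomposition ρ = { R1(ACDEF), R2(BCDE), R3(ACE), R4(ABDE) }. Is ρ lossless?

Yes

Chase test. Columns are ABCDEF; row i has aⱼ where attribute j ∈ Ri, else bᵢⱼ.
Initial tableau (one row per fragment):
  row 1: a1 b12 a3 a4 a5 a6
  row 2: b21 a2 a3 a4 a5 b26
  row 3: a1 b32 a3 b34 a5 b36
  row 4: a1 a2 b43 a4 a5 b46
Rows 1 and 3 agree on A; apply A→BD and equate their BD entries.
Rows 1 and 4 agree on A; apply A→BD and equate their BD entries.
Rows 1 and 2 agree on E; apply E→F and equate their F entries.
Rows 1 and 3 agree on E; apply E→F and equate their F entries.
Rows 1 and 4 agree on E; apply E→F and equate their F entries.
Row 1 is now all distinguished symbols — the join is lossless.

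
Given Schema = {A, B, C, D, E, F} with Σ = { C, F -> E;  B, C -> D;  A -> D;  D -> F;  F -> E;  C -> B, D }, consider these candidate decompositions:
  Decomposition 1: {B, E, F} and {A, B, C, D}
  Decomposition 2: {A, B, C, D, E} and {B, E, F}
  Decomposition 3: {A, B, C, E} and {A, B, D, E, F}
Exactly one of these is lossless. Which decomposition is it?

Decomposition 3

Decomposition 1: common = {B}, closure = {B} → lossy.
Decomposition 2: common = {B, E}, closure = {B, E} → lossy.
Decomposition 3: common = {A, B, E}, closure = {A, B, D, E, F} → lossless.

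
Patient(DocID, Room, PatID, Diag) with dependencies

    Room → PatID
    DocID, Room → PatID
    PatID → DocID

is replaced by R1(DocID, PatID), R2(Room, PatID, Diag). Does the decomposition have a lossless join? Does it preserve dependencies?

Lossless test: (PatID)⁺ = {DocID, PatID}, which contains all of one fragment — lossless.
Dependency preservation: DocID, Room → PatID is not contained in any single fragment, but the restricted closure of its left-hand side across the fragments still reaches the right-hand side; the remaining FDs each lie inside some fragment. All dependencies are preserved.

lossless and dependency-preserving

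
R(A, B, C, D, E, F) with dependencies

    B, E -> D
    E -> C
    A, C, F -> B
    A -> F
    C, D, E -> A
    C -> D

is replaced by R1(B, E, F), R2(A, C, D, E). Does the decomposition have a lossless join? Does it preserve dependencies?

lossless but not dependency-preserving

Lossless test: (E)⁺ = {A, B, C, D, E, F}, which contains all of one fragment — lossless.
Dependency preservation: the restricted closure of {A, C, F} across the fragments never reaches {B}, so A, C, F → B cannot be enforced without a join — not preserved.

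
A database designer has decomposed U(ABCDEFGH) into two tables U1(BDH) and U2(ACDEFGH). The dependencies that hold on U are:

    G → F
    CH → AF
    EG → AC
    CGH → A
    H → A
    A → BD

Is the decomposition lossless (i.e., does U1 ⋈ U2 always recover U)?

Common attributes: U1 ∩ U2 = {DH}.
Closure of {DH}: H → A applies, adding A; A → BD applies, adding B. So (DH)⁺ = {ABDH}.
This closure contains every attribute of U1, so U1 ∩ U2 → U1. The join is lossless.

Yes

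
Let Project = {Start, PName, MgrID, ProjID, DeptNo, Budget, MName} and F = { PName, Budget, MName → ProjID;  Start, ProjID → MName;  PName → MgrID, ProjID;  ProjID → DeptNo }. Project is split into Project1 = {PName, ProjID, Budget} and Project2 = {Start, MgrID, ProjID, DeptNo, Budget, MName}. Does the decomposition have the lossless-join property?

No

Common attributes: Project1 ∩ Project2 = {ProjID, Budget}.
Closure of {ProjID, Budget}: ProjID → DeptNo applies, adding DeptNo. So (ProjID, Budget)⁺ = {ProjID, DeptNo, Budget}.
The closure contains neither all of Project1 = {PName, ProjID, Budget} nor all of Project2 = {Start, MgrID, ProjID, DeptNo, Budget, MName}, so the common attributes are not a superkey of either fragment. The join is lossy.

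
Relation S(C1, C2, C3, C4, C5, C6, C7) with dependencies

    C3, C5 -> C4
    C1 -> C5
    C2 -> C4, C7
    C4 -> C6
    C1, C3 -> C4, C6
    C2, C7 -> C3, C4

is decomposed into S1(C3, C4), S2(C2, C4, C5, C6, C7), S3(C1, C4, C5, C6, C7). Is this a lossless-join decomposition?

No

Chase test. Columns are C1, C2, C3, C4, C5, C6, C7; row i has aⱼ where attribute j ∈ Si, else bᵢⱼ.
Initial tableau (one row per fragment):
  row 1: b11 b12 a3 a4 b15 b16 b17
  row 2: b21 a2 b23 a4 a5 a6 a7
  row 3: a1 b32 b33 a4 a5 a6 a7
Rows 1 and 2 agree on C4; apply C4→C6 and equate their C6 entries.
No row becomes fully distinguished — the join is lossy.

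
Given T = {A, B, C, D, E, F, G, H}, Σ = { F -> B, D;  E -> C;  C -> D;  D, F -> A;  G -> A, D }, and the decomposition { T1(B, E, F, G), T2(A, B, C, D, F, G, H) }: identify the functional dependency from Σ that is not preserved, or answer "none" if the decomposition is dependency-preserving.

E -> C

Check E → C: no single fragment contains all of {C, E}, and the restricted closure of {E} across the fragments never reaches {C}.
F → B, D is preserved.
C → D is preserved.
D, F → A is preserved.
G → A, D is preserved.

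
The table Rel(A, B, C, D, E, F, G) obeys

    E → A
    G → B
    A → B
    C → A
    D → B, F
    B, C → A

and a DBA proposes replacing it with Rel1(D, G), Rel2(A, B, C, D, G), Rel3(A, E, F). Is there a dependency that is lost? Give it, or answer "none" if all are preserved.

D → B, F

Check D → B, F: no single fragment contains all of {B, D, F}, and the restricted closure of {D} across the fragments never reaches {B, F}.
E → A is preserved.
G → B is preserved.
A → B is preserved.
C → A is preserved.
B, C → A is preserved.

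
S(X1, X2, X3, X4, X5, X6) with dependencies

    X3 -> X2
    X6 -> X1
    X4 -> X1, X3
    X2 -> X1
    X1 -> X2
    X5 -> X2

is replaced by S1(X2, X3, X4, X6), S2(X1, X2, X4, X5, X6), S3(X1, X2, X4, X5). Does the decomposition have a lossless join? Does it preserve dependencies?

Lossless test (chase): Rows 1 and 2 agree on X6; apply X6→X1 and equate their X1 entries. Rows 1 and 2 agree on X4; apply X4→X1, X3 and equate their X1, X3 entries. Rows 1 and 3 agree on X4; apply X4→X1, X3 and equate their X1, X3 entries. Row 2 is now all distinguished symbols — the join is lossless.
Dependency preservation: X4 → X1, X3 is not contained in any single fragment, but the restricted closure of its left-hand side across the fragments still reaches the right-hand side; the remaining FDs each lie inside some fragment. All dependencies are preserved.

lossless and dependency-preserving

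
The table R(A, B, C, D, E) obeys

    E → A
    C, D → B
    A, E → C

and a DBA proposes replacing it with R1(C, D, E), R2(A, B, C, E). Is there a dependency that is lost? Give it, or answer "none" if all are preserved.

C, D → B

Check C, D → B: no single fragment contains all of {B, C, D}, and the restricted closure of {C, D} across the fragments never reaches {B}.
E → A is preserved.
A, E → C is preserved.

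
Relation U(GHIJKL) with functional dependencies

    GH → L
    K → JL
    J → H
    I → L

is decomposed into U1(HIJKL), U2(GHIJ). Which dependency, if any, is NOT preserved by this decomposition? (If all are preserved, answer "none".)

GH → L

Check GH → L: no single fragment contains all of {GHL}, and the restricted closure of {GH} across the fragments never reaches {L}.
K → JL is preserved.
J → H is preserved.
I → L is preserved.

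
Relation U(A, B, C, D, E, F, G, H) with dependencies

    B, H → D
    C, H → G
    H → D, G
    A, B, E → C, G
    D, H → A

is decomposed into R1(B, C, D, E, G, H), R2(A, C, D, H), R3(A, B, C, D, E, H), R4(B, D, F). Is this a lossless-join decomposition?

No

Chase test. Columns are A, B, C, D, E, F, G, H; row i has aⱼ where attribute j ∈ Ri, else bᵢⱼ.
Initial tableau (one row per fragment):
  row 1: b11 a2 a3 a4 a5 b16 a7 a8
  row 2: a1 b22 a3 a4 b25 b26 b27 a8
  row 3: a1 a2 a3 a4 a5 b36 b37 a8
  row 4: b41 a2 b43 a4 b45 a6 b47 b48
Rows 1 and 2 agree on C, H; apply C, H→G and equate their G entries.
Rows 1 and 3 agree on C, H; apply C, H→G and equate their G entries.
Rows 1 and 2 agree on D, H; apply D, H→A and equate their A entries.
No row becomes fully distinguished — the join is lossy.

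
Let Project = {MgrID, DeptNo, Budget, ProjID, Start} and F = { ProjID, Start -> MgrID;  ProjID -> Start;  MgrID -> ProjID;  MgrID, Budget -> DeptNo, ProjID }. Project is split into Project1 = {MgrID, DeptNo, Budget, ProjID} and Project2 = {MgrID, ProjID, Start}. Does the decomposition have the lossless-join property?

Common attributes: Project1 ∩ Project2 = {MgrID, ProjID}.
Closure of {MgrID, ProjID}: ProjID → Start applies, adding Start. So (MgrID, ProjID)⁺ = {MgrID, ProjID, Start}.
This closure contains every attribute of Project2, so Project1 ∩ Project2 → Project2. The join is lossless.

Yes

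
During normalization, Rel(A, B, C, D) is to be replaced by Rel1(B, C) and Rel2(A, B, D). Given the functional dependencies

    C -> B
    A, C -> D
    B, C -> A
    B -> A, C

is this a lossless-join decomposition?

Common attributes: Rel1 ∩ Rel2 = {B}.
Closure of {B}: B → A, C applies, adding A, C; A, C → D applies, adding D. So (B)⁺ = {A, B, C, D}.
This closure contains every attribute of Rel1, so Rel1 ∩ Rel2 → Rel1. The join is lossless.

Yes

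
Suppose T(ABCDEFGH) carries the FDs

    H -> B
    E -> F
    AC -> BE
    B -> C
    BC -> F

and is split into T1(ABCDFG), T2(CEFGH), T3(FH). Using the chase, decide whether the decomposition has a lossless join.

No

Chase test. Columns are ABCDEFGH; row i has aⱼ where attribute j ∈ Ti, else bᵢⱼ.
Initial tableau (one row per fragment):
  row 1: a1 a2 a3 a4 b15 a6 a7 b18
  row 2: b21 b22 a3 b24 a5 a6 a7 a8
  row 3: b31 b32 b33 b34 b35 a6 b37 a8
Rows 2 and 3 agree on H; apply H→B and equate their B entries.
Rows 2 and 3 agree on B; apply B→C and equate their C entries.
No row becomes fully distinguished — the join is lossy.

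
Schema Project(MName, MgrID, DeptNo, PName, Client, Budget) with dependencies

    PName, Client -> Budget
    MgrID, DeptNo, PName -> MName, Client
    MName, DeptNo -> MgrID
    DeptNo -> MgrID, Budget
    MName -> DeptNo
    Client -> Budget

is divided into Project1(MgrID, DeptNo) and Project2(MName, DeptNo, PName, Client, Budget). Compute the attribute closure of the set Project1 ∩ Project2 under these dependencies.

Project1 ∩ Project2 = {DeptNo}.
DeptNo → MgrID, Budget applies, adding MgrID, Budget
Closure: {MgrID, DeptNo, Budget}.

MgrID, DeptNo, Budget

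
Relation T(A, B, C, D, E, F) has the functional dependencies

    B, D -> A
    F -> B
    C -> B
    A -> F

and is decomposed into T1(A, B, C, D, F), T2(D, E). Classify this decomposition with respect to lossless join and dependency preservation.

lossy but dependency-preserving

Lossless test: (D)⁺ = {D}, which is a superkey of neither fragment — lossy.
Dependency preservation: every FD's attributes lie within a single fragment, so each can be enforced locally — preserved.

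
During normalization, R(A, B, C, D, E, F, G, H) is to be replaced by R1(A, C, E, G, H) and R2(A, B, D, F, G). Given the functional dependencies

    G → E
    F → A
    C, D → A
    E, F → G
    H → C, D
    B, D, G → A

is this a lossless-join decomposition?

Common attributes: R1 ∩ R2 = {A, G}.
Closure of {A, G}: G → E applies, adding E. So (A, G)⁺ = {A, E, G}.
The closure contains neither all of R1 = {A, C, E, G, H} nor all of R2 = {A, B, D, F, G}, so the common attributes are not a superkey of either fragment. The join is lossy.

No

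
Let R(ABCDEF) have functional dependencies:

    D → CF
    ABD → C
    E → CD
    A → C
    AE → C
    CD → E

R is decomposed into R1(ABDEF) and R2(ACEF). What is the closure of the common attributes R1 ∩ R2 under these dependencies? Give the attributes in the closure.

ACDEF

R1 ∩ R2 = {AEF}.
E → CD applies, adding CD
Closure: {ACDEF}.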